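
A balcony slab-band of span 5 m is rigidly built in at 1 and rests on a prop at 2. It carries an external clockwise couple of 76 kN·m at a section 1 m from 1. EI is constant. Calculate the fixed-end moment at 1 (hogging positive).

M_1 = 34.96 kN·m

Choose R_2 as the redundant. The primary structure is the cantilever fixed at 1.
Downward deflection at the released point 2 due to the loads:
  clockwise couple 76 at a = 1: M₀a(2L − a)/(2EI) = 342/EI
Flexibility coefficient — unit upward force at 2: δ_{22} = L³/(3EI) = 41.67/EI.
The prop prevents deflection at 2: R_2 = δ_0/δ_{22} = 342/41.67 = 8.208 kN.
Moment equilibrium about 1: M_1 = Σ(load moments about 1) − R_2·L = 76 − 8.208×5 = 34.96 kN·m.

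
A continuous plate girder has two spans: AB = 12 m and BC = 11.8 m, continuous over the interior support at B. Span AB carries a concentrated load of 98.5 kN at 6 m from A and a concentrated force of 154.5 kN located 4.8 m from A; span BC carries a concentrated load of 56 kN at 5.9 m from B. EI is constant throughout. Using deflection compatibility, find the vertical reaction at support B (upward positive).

R_B = 194.6 kN

Release continuity at B by inserting a hinge; the redundant is the internal moment M_B. The primary structure is two simply-supported spans AB and BC.
End slopes at the hinge B, treating each span as simply supported:
  span AB: point load 98.5 at a = 6: Pab(L + a)/(6LEI) = 886.5/EI
  span AB: point load 154.5 at a = 4.8: Pab(L + a)/(6LEI) = 1246/EI
  span BC: point load 56 at a = 5.9: Pab(L + b)/(6LEI) = 487.3/EI
  relative rotation θ_0 = (2132 + 487.3)/EI = 2620/EI
A unit hogging moment at B produces rotation L₁/(3EI) + L₂/(3EI) = 7.933/EI.
Slope continuity at B: θ_0 = M_B·7.933/EI, so M_B = 2620/7.933 = 330.2 kN·m (hogging).
Span AB, ΣM about A with M_B applied at B: R_B^{AB}·12 = 1333 + 330.2, so R_B^{AB} = 138.6 kN and R_A = 253 − 138.6 = 114.4 kN.
Span BC, ΣM about C: R_B^{BC}·11.8 = 330.4 + 330.2, so R_B^{BC} = 55.98 kN and R_C = 56 − 55.98 = 0.01544 kN.
R_B = 138.6 + 55.98 = 194.6 kN.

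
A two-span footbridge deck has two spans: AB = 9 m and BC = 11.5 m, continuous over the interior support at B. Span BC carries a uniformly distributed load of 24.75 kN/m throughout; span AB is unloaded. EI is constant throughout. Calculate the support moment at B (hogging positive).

Take M_B as the redundant. Released structure: two simple spans AB and BC with a hinge at B.
Discontinuity in slope at B on the released structure — sum the simple-span end rotations:
  span BC: UDL 24.75: wL³/(24EI) = 1568/EI
  relative rotation θ_0 = (0 + 1568)/EI = 1568/EI
A unit hogging moment at B produces rotation L₁/(3EI) + L₂/(3EI) = 6.833/EI.
Slope continuity at B: θ_0 = M_B·6.833/EI, so M_B = 1568/6.833 = 229.5 kN·m (hogging).

M_B = 229.5 kN·m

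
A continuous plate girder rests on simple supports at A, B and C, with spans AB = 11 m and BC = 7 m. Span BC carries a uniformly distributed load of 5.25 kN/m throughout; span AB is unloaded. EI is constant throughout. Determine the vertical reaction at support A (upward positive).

Take M_B as the redundant. Released structure: two simple spans AB and BC with a hinge at B.
End slopes at the hinge B, treating each span as simply supported:
  span BC: UDL 5.25: wL³/(24EI) = 75.03/EI
  relative rotation θ_0 = (0 + 75.03)/EI = 75.03/EI
A unit hogging moment at B produces rotation L₁/(3EI) + L₂/(3EI) = 6/EI.
Compatibility: M_B·(L₁+L₂)/(3EI) = θ_0, giving M_B = 12.51 kN·m (hogging).
Span AB, ΣM about A with M_B applied at B: R_B^{AB}·11 = 0 + 12.51, so R_B^{AB} = 1.137 kN and R_A = 0 − 1.137 = -1.137 kN.

R_A = -1.137 kN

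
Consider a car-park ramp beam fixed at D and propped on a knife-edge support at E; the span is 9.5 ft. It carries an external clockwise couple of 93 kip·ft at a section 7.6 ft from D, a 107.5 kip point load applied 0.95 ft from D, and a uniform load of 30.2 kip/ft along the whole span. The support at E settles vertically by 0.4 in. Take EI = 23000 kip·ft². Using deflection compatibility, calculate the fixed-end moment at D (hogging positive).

M_D = 412.6 kip·ft

Release the roller at E. Primary structure: cantilever fixed at D.
Downward deflection at the released point E due to the loads:
  clockwise couple 93 at a = 7.6: M₀a(2L − a)/(2EI) = 4029/EI
  point load 107.5 at a = 0.95: Pa²(3L − a)/(6EI) = 445.5/EI
  UDL 30.2: wL⁴/(8EI) = 30748/EI
  δ_0 = 35222/EI
Tip deflection under a unit load at E: L³/(3EI) = 285.8/EI.
With EI = 23000 kip·ft²: δ_0 = 1.5314 ft and δ_{EE} = 0.012426 ft/kip.
Compatibility — the beam at E must follow the support down by 0.03333 ft: δ_0 − R_E·δ_{EE} = 0.03333, so R_E = (1.5314 − 0.03333)/0.012426 = 120.6 kip.
Moment equilibrium about D: M_D = Σ(load moments about D) − R_E·L = 1558 − 120.6×9.5 = 412.6 kip·ft.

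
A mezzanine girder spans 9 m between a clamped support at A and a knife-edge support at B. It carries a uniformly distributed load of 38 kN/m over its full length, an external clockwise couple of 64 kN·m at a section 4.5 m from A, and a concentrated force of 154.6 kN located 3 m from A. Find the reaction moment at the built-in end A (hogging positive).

Choose R_B as the redundant. The primary structure is the cantilever fixed at A.
Deflection at B on the released cantilever, summing each load's contribution:
  UDL 38: wL⁴/(8EI) = 31165/EI
  clockwise couple 64 at a = 4.5: M₀a(2L − a)/(2EI) = 1944/EI
  point load 154.6 at a = 3: Pa²(3L − a)/(6EI) = 5566/EI
  δ_0 = 38674/EI
Flexibility coefficient — unit upward force at B: δ_{BB} = L³/(3EI) = 243/EI.
Compatibility at B: δ_0 − R_B·δ_{BB} = 0, so R_B = 38674/243 = 159.2 kN.
Moment equilibrium about A: M_A = Σ(load moments about A) − R_B·L = 2067 − 159.2×9 = 634.4 kN·m.

M_A = 634.4 kN·m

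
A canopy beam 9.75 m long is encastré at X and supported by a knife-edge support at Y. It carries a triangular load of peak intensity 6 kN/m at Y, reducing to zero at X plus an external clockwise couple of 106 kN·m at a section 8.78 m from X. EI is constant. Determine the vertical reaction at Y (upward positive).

Take the reaction at Y as the redundant and release it; the primary structure is a cantilever fixed at X.
Deflection at Y on the released cantilever, summing each load's contribution:
  triangular load, peak 6 at the free end: 11w₀L⁴/(120EI) = 4970/EI
  clockwise couple 106 at a = 8.78: M₀a(2L − a)/(2EI) = 4988/EI
  δ_0 = 9959/EI
Flexibility coefficient — unit upward force at Y: δ_{YY} = L³/(3EI) = 309/EI.
Compatibility at Y: δ_0 − R_Y·δ_{YY} = 0, so R_Y = 9959/309 = 32.23 kN.

R_Y = 32.23 kN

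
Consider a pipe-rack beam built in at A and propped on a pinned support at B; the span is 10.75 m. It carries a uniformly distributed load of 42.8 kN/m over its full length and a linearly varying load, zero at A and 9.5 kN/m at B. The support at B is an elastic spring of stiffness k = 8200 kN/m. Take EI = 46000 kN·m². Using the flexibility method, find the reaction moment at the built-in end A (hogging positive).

Choose R_B as the redundant. The primary structure is the cantilever fixed at A.
Downward deflection at the released point B due to the loads:
  UDL 42.8: wL⁴/(8EI) = 71448/EI
  triangular load, peak 9.5 at the free end: 11w₀L⁴/(120EI) = 11630/EI
  δ_0 = 83077/EI
Flexibility coefficient — unit upward force at B: δ_{BB} = L³/(3EI) = 414.1/EI.
With EI = 46000 kN·m²: δ_0 = 1.806 m and δ_{BB} = 0.009002 m/kN.
Compatibility — the spring shortens by R_B/k under the reaction it provides: δ_0 − R_B·δ_{BB} = R_B/k. With 1/k = 0.000122 m/kN, R_B = δ_0 / (δ_{BB} + 1/k) = 1.806 / (0.009002 + 0.000122) = 197.9 kN.
Moment equilibrium about A: M_A = Σ(load moments about A) − R_B·L = 2839 − 197.9×10.75 = 711.1 kN·m.

M_A = 711.1 kN·m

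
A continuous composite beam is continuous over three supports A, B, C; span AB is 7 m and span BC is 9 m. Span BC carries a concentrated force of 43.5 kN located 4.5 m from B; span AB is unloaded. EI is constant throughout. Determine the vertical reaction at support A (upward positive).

Release continuity at B by inserting a hinge; the redundant is the internal moment M_B. The primary structure is two simply-supported spans AB and BC.
End slopes at the hinge B, treating each span as simply supported:
  span BC: point load 43.5 at a = 4.5: Pab(L + b)/(6LEI) = 220.2/EI
  relative rotation θ_0 = (0 + 220.2)/EI = 220.2/EI
A unit hogging moment at B produces rotation L₁/(3EI) + L₂/(3EI) = 5.333/EI.
Slope continuity at B: θ_0 = M_B·5.333/EI, so M_B = 220.2/5.333 = 41.29 kN·m (hogging).
Span AB, ΣM about A with M_B applied at B: R_B^{AB}·7 = 0 + 41.29, so R_B^{AB} = 5.899 kN and R_A = 0 − 5.899 = -5.899 kN.

R_A = -5.899 kN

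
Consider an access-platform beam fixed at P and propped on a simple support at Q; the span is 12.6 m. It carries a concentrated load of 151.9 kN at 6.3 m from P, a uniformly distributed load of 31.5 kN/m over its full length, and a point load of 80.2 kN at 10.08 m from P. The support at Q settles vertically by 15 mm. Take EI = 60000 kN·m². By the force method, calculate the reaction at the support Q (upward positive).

R_Q = 251.4 kN

Choose R_Q as the redundant. The primary structure is the cantilever fixed at P.
Free-end deflection of the primary structure under the applied loading (downward +):
  point load 151.9 at a = 6.3: Pa²(3L − a)/(6EI) = 31652/EI
  UDL 31.5: wL⁴/(8EI) = 99244/EI
  point load 80.2 at a = 10.08: Pa²(3L − a)/(6EI) = 37648/EI
  δ_0 = 168543/EI
Tip deflection under a unit load at Q: L³/(3EI) = 666.8/EI.
With EI = 60000 kN·m²: δ_0 = 2.8091 m and δ_{QQ} = 0.011113 m/kN.
Compatibility — the beam at Q must follow the support down by 0.015 m: δ_0 − R_Q·δ_{QQ} = 0.015, so R_Q = (2.8091 − 0.015)/0.011113 = 251.4 kN.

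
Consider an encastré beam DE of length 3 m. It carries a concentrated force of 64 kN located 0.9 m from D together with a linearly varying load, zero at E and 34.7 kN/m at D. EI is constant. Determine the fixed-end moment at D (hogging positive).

M_D = 43.84 kN·m

Release both end moments; the primary structure is a simply-supported span DE with redundants M_D and M_E.
Simple-span end rotations at D and E under the given loads:
  at D: point load 64 at a = 0.9: Pab(L + b)/(6LEI) = 34.27/EI
  at E: point load 64 at a = 0.9: Pab(L + a)/(6LEI) = 26.21/EI
  at D: triangular load, peak 34.7: w₀L³/(45EI) = 20.82/EI
  at E: triangular load, peak 34.7: 7w₀L³/(360EI) = 18.22/EI
  θ_D0 = 55.09/EI,  θ_E0 = 44.43/EI
Flexibility coefficients: a unit moment at one end gives L/(3EI) there and L/(6EI) at the far end, so f₁₁ = f₂₂ = 1/EI and f₁₂ = f₂₁ = 0.5/EI.
Compatibility — zero rotation at each built-in end:
  1 M_D + 0.5 M_E = 55.09
  0.5 M_D + 1 M_E = 44.43
Solving the pair gives M_D = 43.84 kN·m and M_E = 22.51 kN·m (hogging).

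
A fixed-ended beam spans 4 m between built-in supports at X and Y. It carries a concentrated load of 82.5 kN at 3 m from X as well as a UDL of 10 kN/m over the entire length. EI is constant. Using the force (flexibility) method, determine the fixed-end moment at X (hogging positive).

M_X = 28.8 kN·m

Release both end moments; the primary structure is a simply-supported span XY with redundants M_X and M_Y.
End rotations of the released simple span under the applied load (×1/EI):
  at X: point load 82.5 at a = 3: Pab(L + b)/(6LEI) = 51.56/EI
  at Y: point load 82.5 at a = 3: Pab(L + a)/(6LEI) = 72.19/EI
  at X: UDL 10: wL³/(24EI) = 26.67/EI
  at Y: UDL 10: wL³/(24EI) = 26.67/EI
  θ_X0 = 78.23/EI,  θ_Y0 = 98.85/EI
Flexibility coefficients: a unit moment at one end gives L/(3EI) there and L/(6EI) at the far end, so f₁₁ = f₂₂ = 1.333/EI and f₁₂ = f₂₁ = 0.6667/EI.
Compatibility — zero rotation at each built-in end:
  1.333 M_X + 0.6667 M_Y = 78.23
  0.6667 M_X + 1.333 M_Y = 98.85
Solving the pair gives M_X = 28.8 kN·m and M_Y = 59.74 kN·m (hogging).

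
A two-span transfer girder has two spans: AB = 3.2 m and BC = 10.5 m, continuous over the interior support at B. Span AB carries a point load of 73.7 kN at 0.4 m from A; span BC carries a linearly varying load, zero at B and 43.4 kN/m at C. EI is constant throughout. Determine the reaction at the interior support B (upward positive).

Release continuity at B by inserting a hinge; the redundant is the internal moment M_B. The primary structure is two simply-supported spans AB and BC.
Rotations at B on the released spans (each span's end-slope, ×1/EI):
  span AB: point load 73.7 at a = 0.4: Pab(L + a)/(6LEI) = 15.48/EI
  span BC: triangular load, peak 43.4: 7w₀L³/(360EI) = 976.9/EI
  relative rotation θ_0 = (15.48 + 976.9)/EI = 992.4/EI
A unit hogging moment at B produces rotation L₁/(3EI) + L₂/(3EI) = 4.567/EI.
Compatibility: M_B·(L₁+L₂)/(3EI) = θ_0, giving M_B = 217.3 kN·m (hogging).
Span AB, ΣM about A with M_B applied at B: R_B^{AB}·3.2 = 29.48 + 217.3, so R_B^{AB} = 77.12 kN and R_A = 73.7 − 77.12 = -3.422 kN.
Span BC, ΣM about C: R_B^{BC}·10.5 = 797.5 + 217.3, so R_B^{BC} = 96.65 kN and R_C = 227.8 − 96.65 = 131.2 kN.
R_B = 77.12 + 96.65 = 173.8 kN.

R_B = 173.8 kN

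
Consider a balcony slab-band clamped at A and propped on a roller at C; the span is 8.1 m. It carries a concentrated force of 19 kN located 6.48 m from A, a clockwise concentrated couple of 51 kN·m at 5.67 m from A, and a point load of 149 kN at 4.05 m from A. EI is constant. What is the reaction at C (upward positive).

Take the reaction at C as the redundant and release it; the primary structure is a cantilever fixed at A.
Free-end deflection of the primary structure under the applied loading (downward +):
  point load 19 at a = 6.48: Pa²(3L − a)/(6EI) = 2370/EI
  clockwise couple 51 at a = 5.67: M₀a(2L − a)/(2EI) = 1522/EI
  point load 149 at a = 4.05: Pa²(3L − a)/(6EI) = 8248/EI
  δ_0 = 12140/EI
Tip deflection under a unit load at C: L³/(3EI) = 177.1/EI.
The prop prevents deflection at C: R_C = δ_0/δ_{CC} = 12140/177.1 = 68.53 kN.

R_C = 68.53 kN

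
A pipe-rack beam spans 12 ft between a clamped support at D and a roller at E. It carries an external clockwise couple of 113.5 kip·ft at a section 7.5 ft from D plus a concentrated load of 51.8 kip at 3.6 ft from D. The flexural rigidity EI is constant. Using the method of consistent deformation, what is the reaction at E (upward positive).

R_E = 18.49 kip

Release the roller at E. Primary structure: cantilever fixed at D.
Deflection at E on the released cantilever, summing each load's contribution:
  clockwise couple 113.5 at a = 7.5: M₀a(2L − a)/(2EI) = 7023/EI
  point load 51.8 at a = 3.6: Pa²(3L − a)/(6EI) = 3625/EI
  δ_0 = 10648/EI
Tip deflection under a unit load at E: L³/(3EI) = 576/EI.
The prop prevents deflection at E: R_E = δ_0/δ_{EE} = 10648/576 = 18.49 kip.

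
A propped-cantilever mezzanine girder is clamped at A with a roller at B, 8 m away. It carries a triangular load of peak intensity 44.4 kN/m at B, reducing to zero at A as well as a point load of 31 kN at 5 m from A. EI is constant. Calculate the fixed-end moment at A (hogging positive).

Choose R_B as the redundant. The primary structure is the cantilever fixed at A.
Free-end deflection of the primary structure under the applied loading (downward +):
  triangular load, peak 44.4 at the free end: 11w₀L⁴/(120EI) = 16671/EI
  point load 31 at a = 5: Pa²(3L − a)/(6EI) = 2454/EI
  δ_0 = 19125/EI
Tip deflection under a unit load at B: L³/(3EI) = 170.7/EI.
The prop prevents deflection at B: R_B = δ_0/δ_{BB} = 19125/170.7 = 112.1 kN.
Moment equilibrium about A: M_A = Σ(load moments about A) − R_B·L = 1102 − 112.1×8 = 205.7 kN·m.

M_A = 205.7 kN·m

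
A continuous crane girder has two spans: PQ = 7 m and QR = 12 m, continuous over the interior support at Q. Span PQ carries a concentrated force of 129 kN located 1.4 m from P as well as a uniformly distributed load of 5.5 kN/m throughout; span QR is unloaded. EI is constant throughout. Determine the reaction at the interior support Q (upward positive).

Take M_Q as the redundant. Released structure: two simple spans PQ and QR with a hinge at Q.
Rotations at Q on the released spans (each span's end-slope, ×1/EI):
  span PQ: point load 129 at a = 1.4: Pab(L + a)/(6LEI) = 202.3/EI
  span PQ: UDL 5.5: wL³/(24EI) = 78.6/EI
  relative rotation θ_0 = (280.9 + 0)/EI = 280.9/EI
A unit hogging moment at Q produces rotation L₁/(3EI) + L₂/(3EI) = 6.333/EI.
Slope continuity at Q: θ_0 = M_Q·6.333/EI, so M_Q = 280.9/6.333 = 44.35 kN·m (hogging).
Span PQ, ΣM about P with M_Q applied at Q: R_Q^{PQ}·7 = 315.4 + 44.35, so R_Q^{PQ} = 51.39 kN and R_P = 167.5 − 51.39 = 116.1 kN.
Span QR, ΣM about R: R_Q^{QR}·12 = 0 + 44.35, so R_Q^{QR} = 3.696 kN and R_R = 0 − 3.696 = -3.696 kN.
R_Q = 51.39 + 3.696 = 55.08 kN.

R_Q = 55.08 kN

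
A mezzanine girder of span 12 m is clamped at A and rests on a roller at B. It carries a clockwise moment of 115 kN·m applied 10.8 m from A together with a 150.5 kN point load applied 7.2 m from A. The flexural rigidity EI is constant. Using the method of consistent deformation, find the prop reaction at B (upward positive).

R_B = 79.25 kN

Choose R_B as the redundant. The primary structure is the cantilever fixed at A.
Free-end deflection of the primary structure under the applied loading (downward +):
  clockwise couple 115 at a = 10.8: M₀a(2L − a)/(2EI) = 8197/EI
  point load 150.5 at a = 7.2: Pa²(3L − a)/(6EI) = 37449/EI
  δ_0 = 45646/EI
Flexibility coefficient — unit upward force at B: δ_{BB} = L³/(3EI) = 576/EI.
Compatibility at B: δ_0 − R_B·δ_{BB} = 0, so R_B = 45646/576 = 79.25 kN.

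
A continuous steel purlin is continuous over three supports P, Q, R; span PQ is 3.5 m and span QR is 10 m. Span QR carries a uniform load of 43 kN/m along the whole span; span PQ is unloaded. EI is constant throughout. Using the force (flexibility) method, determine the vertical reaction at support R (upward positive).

R_R = 175.2 kN

Insert a hinge at Q; M_Q is the redundant, and each span becomes simply supported.
End slopes at the hinge Q, treating each span as simply supported:
  span QR: UDL 43: wL³/(24EI) = 1792/EI
  relative rotation θ_0 = (0 + 1792)/EI = 1792/EI
A unit hogging moment at Q produces rotation L₁/(3EI) + L₂/(3EI) = 4.5/EI.
Compatibility: M_Q·(L₁+L₂)/(3EI) = θ_0, giving M_Q = 398.1 kN·m (hogging).
Span QR, ΣM about R: R_Q^{QR}·10 = 2150 + 398.1, so R_Q^{QR} = 254.8 kN and R_R = 430 − 254.8 = 175.2 kN.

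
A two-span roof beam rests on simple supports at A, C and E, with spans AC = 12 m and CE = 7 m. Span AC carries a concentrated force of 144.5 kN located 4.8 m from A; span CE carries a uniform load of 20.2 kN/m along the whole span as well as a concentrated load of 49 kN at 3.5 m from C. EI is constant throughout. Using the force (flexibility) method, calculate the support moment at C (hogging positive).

M_C = 253.3 kN·m

Insert a hinge at C; M_C is the redundant, and each span becomes simply supported.
Rotations at C on the released spans (each span's end-slope, ×1/EI):
  span AC: point load 144.5 at a = 4.8: Pab(L + a)/(6LEI) = 1165/EI
  span CE: UDL 20.2: wL³/(24EI) = 288.7/EI
  span CE: point load 49 at a = 3.5: Pab(L + b)/(6LEI) = 150.1/EI
  relative rotation θ_0 = (1165 + 438.8)/EI = 1604/EI
A unit hogging moment at C produces rotation L₁/(3EI) + L₂/(3EI) = 6.333/EI.
Compatibility: M_C·(L₁+L₂)/(3EI) = θ_0, giving M_C = 253.3 kN·m (hogging).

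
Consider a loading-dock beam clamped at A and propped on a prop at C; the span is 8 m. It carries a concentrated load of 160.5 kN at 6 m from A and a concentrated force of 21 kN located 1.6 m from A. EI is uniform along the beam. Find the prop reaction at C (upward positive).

R_C = 102.7 kN

Take the reaction at C as the redundant and release it; the primary structure is a cantilever fixed at A.
Primary-structure tip deflection at C by superposition:
  point load 160.5 at a = 6: Pa²(3L − a)/(6EI) = 17334/EI
  point load 21 at a = 1.6: Pa²(3L − a)/(6EI) = 200.7/EI
  δ_0 = 17535/EI
Flexibility coefficient — unit upward force at C: δ_{CC} = L³/(3EI) = 170.7/EI.
Compatibility at C: δ_0 − R_C·δ_{CC} = 0, so R_C = 17535/170.7 = 102.7 kN.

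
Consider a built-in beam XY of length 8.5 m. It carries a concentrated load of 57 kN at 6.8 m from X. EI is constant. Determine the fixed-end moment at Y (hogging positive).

Release both end moments; the primary structure is a simply-supported span XY with redundants M_X and M_Y.
Simple-span end rotations at X and Y under the given loads:
  at X: point load 57 at a = 6.8: Pab(L + b)/(6LEI) = 131.8/EI
  at Y: point load 57 at a = 6.8: Pab(L + a)/(6LEI) = 197.7/EI
  θ_X0 = 131.8/EI,  θ_Y0 = 197.7/EI
Flexibility coefficients: a unit moment at one end gives L/(3EI) there and L/(6EI) at the far end, so f₁₁ = f₂₂ = 2.833/EI and f₁₂ = f₂₁ = 1.417/EI.
Compatibility — zero rotation at each built-in end:
  2.833 M_X + 1.417 M_Y = 131.8
  1.417 M_X + 2.833 M_Y = 197.7
Solving the pair gives M_X = 15.5 kN·m and M_Y = 62.02 kN·m (hogging).

M_Y = 62.02 kN·m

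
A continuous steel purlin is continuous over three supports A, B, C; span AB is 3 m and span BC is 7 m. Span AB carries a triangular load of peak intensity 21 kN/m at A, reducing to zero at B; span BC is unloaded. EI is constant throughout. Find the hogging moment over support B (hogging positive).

Take M_B as the redundant. Released structure: two simple spans AB and BC with a hinge at B.
End slopes at the hinge B, treating each span as simply supported:
  span AB: triangular load, peak 21: 7w₀L³/(360EI) = 11.03/EI
  relative rotation θ_0 = (11.03 + 0)/EI = 11.03/EI
A unit hogging moment at B produces rotation L₁/(3EI) + L₂/(3EI) = 3.333/EI.
Compatibility: M_B·(L₁+L₂)/(3EI) = θ_0, giving M_B = 3.308 kN·m (hogging).

M_B = 3.308 kN·m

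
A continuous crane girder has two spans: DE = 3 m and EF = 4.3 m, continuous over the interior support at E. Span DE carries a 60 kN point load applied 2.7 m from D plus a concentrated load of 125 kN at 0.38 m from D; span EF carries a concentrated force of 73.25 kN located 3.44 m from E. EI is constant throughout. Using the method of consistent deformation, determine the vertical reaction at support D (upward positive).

Insert a hinge at E; M_E is the redundant, and each span becomes simply supported.
Rotations at E on the released spans (each span's end-slope, ×1/EI):
  span DE: point load 60 at a = 2.7: Pab(L + a)/(6LEI) = 15.39/EI
  span DE: point load 125 at a = 0.38: Pab(L + a)/(6LEI) = 23.37/EI
  span EF: point load 73.25 at a = 3.44: Pab(L + b)/(6LEI) = 43.34/EI
  relative rotation θ_0 = (38.76 + 43.34)/EI = 82.1/EI
A unit hogging moment at E produces rotation L₁/(3EI) + L₂/(3EI) = 2.433/EI.
Compatibility: M_E·(L₁+L₂)/(3EI) = θ_0, giving M_E = 33.74 kN·m (hogging).
Span DE, ΣM about D with M_E applied at E: R_E^{DE}·3 = 209.5 + 33.74, so R_E^{DE} = 81.08 kN and R_D = 185 − 81.08 = 103.9 kN.

R_D = 103.9 kN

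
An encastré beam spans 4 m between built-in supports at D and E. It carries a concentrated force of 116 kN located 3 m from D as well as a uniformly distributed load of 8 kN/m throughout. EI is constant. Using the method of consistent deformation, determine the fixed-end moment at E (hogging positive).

Release both end moments; the primary structure is a simply-supported span DE with redundants M_D and M_E.
End rotations of the released simple span under the applied load (×1/EI):
  at D: point load 116 at a = 3: Pab(L + b)/(6LEI) = 72.5/EI
  at E: point load 116 at a = 3: Pab(L + a)/(6LEI) = 101.5/EI
  at D: UDL 8: wL³/(24EI) = 21.33/EI
  at E: UDL 8: wL³/(24EI) = 21.33/EI
  θ_D0 = 93.83/EI,  θ_E0 = 122.8/EI
Flexibility coefficients: a unit moment at one end gives L/(3EI) there and L/(6EI) at the far end, so f₁₁ = f₂₂ = 1.333/EI and f₁₂ = f₂₁ = 0.6667/EI.
Compatibility — zero rotation at each built-in end:
  1.333 M_D + 0.6667 M_E = 93.83
  0.6667 M_D + 1.333 M_E = 122.8
Solving the pair gives M_D = 32.42 kN·m and M_E = 75.92 kN·m (hogging).

M_E = 75.92 kN·m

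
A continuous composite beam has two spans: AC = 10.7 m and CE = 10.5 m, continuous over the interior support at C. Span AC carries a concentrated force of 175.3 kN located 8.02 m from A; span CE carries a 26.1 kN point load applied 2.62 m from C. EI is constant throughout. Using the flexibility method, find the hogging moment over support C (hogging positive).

Release continuity at C by inserting a hinge; the redundant is the internal moment M_C. The primary structure is two simply-supported spans AC and CE.
Rotations at C on the released spans (each span's end-slope, ×1/EI):
  span AC: point load 175.3 at a = 8.02: Pab(L + a)/(6LEI) = 1099/EI
  span CE: point load 26.1 at a = 2.62: Pab(L + b)/(6LEI) = 157.2/EI
  relative rotation θ_0 = (1099 + 157.2)/EI = 1256/EI
A unit hogging moment at C produces rotation L₁/(3EI) + L₂/(3EI) = 7.067/EI.
Slope continuity at C: θ_0 = M_C·7.067/EI, so M_C = 1256/7.067 = 177.7 kN·m (hogging).

M_C = 177.7 kN·m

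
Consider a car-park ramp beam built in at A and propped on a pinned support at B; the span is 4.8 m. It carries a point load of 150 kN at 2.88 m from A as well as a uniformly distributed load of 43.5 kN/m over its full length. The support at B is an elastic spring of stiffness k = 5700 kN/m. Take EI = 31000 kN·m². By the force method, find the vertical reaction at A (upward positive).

Release the roller at B. Primary structure: cantilever fixed at A.
Free-end deflection of the primary structure under the applied loading (downward +):
  point load 150 at a = 2.88: Pa²(3L − a)/(6EI) = 2389/EI
  UDL 43.5: wL⁴/(8EI) = 2886/EI
  δ_0 = 5275/EI
Tip deflection under a unit load at B: L³/(3EI) = 36.86/EI.
With EI = 31000 kN·m²: δ_0 = 0.17017 m and δ_{BB} = 0.001189 m/kN.
Compatibility — the spring shortens by R_B/k under the reaction it provides: δ_0 − R_B·δ_{BB} = R_B/k. With 1/k = 0.000175 m/kN, R_B = δ_0 / (δ_{BB} + 1/k) = 0.17017 / (0.001189 + 0.000175) = 124.7 kN.
Vertical equilibrium: R_A = ΣP − R_B = 358.8 − 124.7 = 234.1 kN.

R_A = 234.1 kN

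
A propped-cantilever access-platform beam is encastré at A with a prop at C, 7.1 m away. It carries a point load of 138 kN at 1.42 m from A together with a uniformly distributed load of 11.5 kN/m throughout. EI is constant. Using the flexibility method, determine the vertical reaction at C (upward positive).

R_C = 38.35 kN

Remove the prop at C; the released (primary) structure is a cantilever built in at A.
Downward deflection at the released point C due to the loads:
  point load 138 at a = 1.42: Pa²(3L − a)/(6EI) = 922/EI
  UDL 11.5: wL⁴/(8EI) = 3653/EI
  δ_0 = 4575/EI
Flexibility coefficient — unit upward force at C: δ_{CC} = L³/(3EI) = 119.3/EI.
Compatibility at C: δ_0 − R_C·δ_{CC} = 0, so R_C = 4575/119.3 = 38.35 kN.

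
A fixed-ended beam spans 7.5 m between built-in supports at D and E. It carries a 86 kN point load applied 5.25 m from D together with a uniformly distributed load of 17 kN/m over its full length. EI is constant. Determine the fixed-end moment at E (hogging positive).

M_E = 174.5 kN·m

Take the two fixed-end moments M_D, M_E as redundants; the released structure is the simple span DE.
Simple-span end rotations at D and E under the given loads:
  at D: point load 86 at a = 5.25: Pab(L + b)/(6LEI) = 220.1/EI
  at E: point load 86 at a = 5.25: Pab(L + a)/(6LEI) = 287.8/EI
  at D: UDL 17: wL³/(24EI) = 298.8/EI
  at E: UDL 17: wL³/(24EI) = 298.8/EI
  θ_D0 = 518.9/EI,  θ_E0 = 586.7/EI
Flexibility coefficients: a unit moment at one end gives L/(3EI) there and L/(6EI) at the far end, so f₁₁ = f₂₂ = 2.5/EI and f₁₂ = f₂₁ = 1.25/EI.
Compatibility — zero rotation at each built-in end:
  2.5 M_D + 1.25 M_E = 518.9
  1.25 M_D + 2.5 M_E = 586.7
Solving the pair gives M_D = 120.3 kN·m and M_E = 174.5 kN·m (hogging).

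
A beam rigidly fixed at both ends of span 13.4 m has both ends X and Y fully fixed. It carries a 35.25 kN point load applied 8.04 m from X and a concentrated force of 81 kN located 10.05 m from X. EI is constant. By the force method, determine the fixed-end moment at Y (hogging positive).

M_Y = 220.7 kN·m

Take the two fixed-end moments M_X, M_Y as redundants; the released structure is the simple span XY.
Simple-span end rotations at X and Y under the given loads:
  at X: point load 35.25 at a = 8.04: Pab(L + b)/(6LEI) = 354.5/EI
  at Y: point load 35.25 at a = 8.04: Pab(L + a)/(6LEI) = 405.1/EI
  at X: point load 81 at a = 10.05: Pab(L + b)/(6LEI) = 568.1/EI
  at Y: point load 81 at a = 10.05: Pab(L + a)/(6LEI) = 795.4/EI
  θ_X0 = 922.6/EI,  θ_Y0 = 1200/EI
Flexibility coefficients: a unit moment at one end gives L/(3EI) there and L/(6EI) at the far end, so f₁₁ = f₂₂ = 4.467/EI and f₁₂ = f₂₁ = 2.233/EI.
Compatibility — zero rotation at each built-in end:
  4.467 M_X + 2.233 M_Y = 922.6
  2.233 M_X + 4.467 M_Y = 1200
Solving the pair gives M_X = 96.22 kN·m and M_Y = 220.7 kN·m (hogging).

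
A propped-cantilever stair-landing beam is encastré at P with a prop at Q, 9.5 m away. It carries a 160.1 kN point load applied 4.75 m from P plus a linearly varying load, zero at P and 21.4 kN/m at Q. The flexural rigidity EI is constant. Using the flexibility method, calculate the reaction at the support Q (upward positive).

Release the roller at Q. Primary structure: cantilever fixed at P.
Free-end deflection of the primary structure under the applied loading (downward +):
  point load 160.1 at a = 4.75: Pa²(3L − a)/(6EI) = 14299/EI
  triangular load, peak 21.4 at the free end: 11w₀L⁴/(120EI) = 15978/EI
  δ_0 = 30276/EI
Tip deflection under a unit load at Q: L³/(3EI) = 285.8/EI.
Compatibility at Q: δ_0 − R_Q·δ_{QQ} = 0, so R_Q = 30276/285.8 = 105.9 kN.

R_Q = 105.9 kN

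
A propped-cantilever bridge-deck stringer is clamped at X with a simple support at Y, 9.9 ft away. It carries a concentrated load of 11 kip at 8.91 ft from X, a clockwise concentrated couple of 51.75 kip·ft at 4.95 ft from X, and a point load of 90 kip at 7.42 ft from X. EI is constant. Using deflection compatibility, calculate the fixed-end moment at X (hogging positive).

Release the roller at Y. Primary structure: cantilever fixed at X.
Downward deflection at the released point Y due to the loads:
  point load 11 at a = 8.91: Pa²(3L − a)/(6EI) = 3026/EI
  clockwise couple 51.75 at a = 4.95: M₀a(2L − a)/(2EI) = 1902/EI
  point load 90 at a = 7.42: Pa²(3L − a)/(6EI) = 18400/EI
  δ_0 = 23328/EI
Flexibility coefficient — unit upward force at Y: δ_{YY} = L³/(3EI) = 323.4/EI.
The prop prevents deflection at Y: R_Y = δ_0/δ_{YY} = 23328/323.4 = 72.13 kip.
Moment equilibrium about X: M_X = Σ(load moments about X) − R_Y·L = 817.6 − 72.13×9.9 = 103.5 kip·ft.

M_X = 103.5 kip·ft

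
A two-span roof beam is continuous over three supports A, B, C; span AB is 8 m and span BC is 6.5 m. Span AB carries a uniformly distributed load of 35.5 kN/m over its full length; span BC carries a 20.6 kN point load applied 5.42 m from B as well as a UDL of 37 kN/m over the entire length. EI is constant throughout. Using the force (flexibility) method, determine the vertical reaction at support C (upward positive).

Release continuity at B by inserting a hinge; the redundant is the internal moment M_B. The primary structure is two simply-supported spans AB and BC.
Rotations at B on the released spans (each span's end-slope, ×1/EI):
  span AB: UDL 35.5: wL³/(24EI) = 757.3/EI
  span BC: point load 20.6 at a = 5.42: Pab(L + b)/(6LEI) = 23.44/EI
  span BC: UDL 37: wL³/(24EI) = 423.4/EI
  relative rotation θ_0 = (757.3 + 446.8)/EI = 1204/EI
A unit hogging moment at B produces rotation L₁/(3EI) + L₂/(3EI) = 4.833/EI.
Slope continuity at B: θ_0 = M_B·4.833/EI, so M_B = 1204/4.833 = 249.1 kN·m (hogging).
Span BC, ΣM about C: R_B^{BC}·6.5 = 803.9 + 249.1, so R_B^{BC} = 162 kN and R_C = 261.1 − 162 = 99.1 kN.

R_C = 99.1 kN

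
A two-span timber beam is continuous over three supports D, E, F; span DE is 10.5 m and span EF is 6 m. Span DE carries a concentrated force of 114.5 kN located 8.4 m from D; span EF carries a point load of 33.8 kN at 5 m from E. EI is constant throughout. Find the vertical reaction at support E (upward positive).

R_E = 127.7 kN

Take M_E as the redundant. Released structure: two simple spans DE and EF with a hinge at E.
End slopes at the hinge E, treating each span as simply supported:
  span DE: point load 114.5 at a = 8.4: Pab(L + a)/(6LEI) = 605.9/EI
  span EF: point load 33.8 at a = 5: Pab(L + b)/(6LEI) = 32.86/EI
  relative rotation θ_0 = (605.9 + 32.86)/EI = 638.8/EI
A unit hogging moment at E produces rotation L₁/(3EI) + L₂/(3EI) = 5.5/EI.
Slope continuity at E: θ_0 = M_E·5.5/EI, so M_E = 638.8/5.5 = 116.1 kN·m (hogging).
Span DE, ΣM about D with M_E applied at E: R_E^{DE}·10.5 = 961.8 + 116.1, so R_E^{DE} = 102.7 kN and R_D = 114.5 − 102.7 = 11.84 kN.
Span EF, ΣM about F: R_E^{EF}·6 = 33.8 + 116.1, so R_E^{EF} = 24.99 kN and R_F = 33.8 − 24.99 = 8.809 kN.
R_E = 102.7 + 24.99 = 127.7 kN.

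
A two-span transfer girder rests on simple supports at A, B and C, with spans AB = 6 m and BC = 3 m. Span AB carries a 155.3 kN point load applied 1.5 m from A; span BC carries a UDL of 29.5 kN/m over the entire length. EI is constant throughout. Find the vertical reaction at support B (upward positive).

R_B = 125 kN

Release continuity at B by inserting a hinge; the redundant is the internal moment M_B. The primary structure is two simply-supported spans AB and BC.
Discontinuity in slope at B on the released structure — sum the simple-span end rotations:
  span AB: point load 155.3 at a = 1.5: Pab(L + a)/(6LEI) = 218.4/EI
  span BC: UDL 29.5: wL³/(24EI) = 33.19/EI
  relative rotation θ_0 = (218.4 + 33.19)/EI = 251.6/EI
A unit hogging moment at B produces rotation L₁/(3EI) + L₂/(3EI) = 3/EI.
Slope continuity at B: θ_0 = M_B·3/EI, so M_B = 251.6/3 = 83.86 kN·m (hogging).
Span AB, ΣM about A with M_B applied at B: R_B^{AB}·6 = 232.9 + 83.86, so R_B^{AB} = 52.8 kN and R_A = 155.3 − 52.8 = 102.5 kN.
Span BC, ΣM about C: R_B^{BC}·3 = 132.8 + 83.86, so R_B^{BC} = 72.2 kN and R_C = 88.5 − 72.2 = 16.3 kN.
R_B = 52.8 + 72.2 = 125 kN.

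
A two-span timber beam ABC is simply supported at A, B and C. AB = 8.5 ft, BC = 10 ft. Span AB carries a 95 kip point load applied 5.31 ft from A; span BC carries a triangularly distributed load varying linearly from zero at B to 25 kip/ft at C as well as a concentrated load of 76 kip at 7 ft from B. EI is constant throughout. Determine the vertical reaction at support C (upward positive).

Insert a hinge at B; M_B is the redundant, and each span becomes simply supported.
End slopes at the hinge B, treating each span as simply supported:
  span AB: point load 95 at a = 5.31: Pab(L + a)/(6LEI) = 435.7/EI
  span BC: triangular load, peak 25: 7w₀L³/(360EI) = 486.1/EI
  span BC: point load 76 at a = 7: Pab(L + b)/(6LEI) = 345.8/EI
  relative rotation θ_0 = (435.7 + 831.9)/EI = 1268/EI
A unit hogging moment at B produces rotation L₁/(3EI) + L₂/(3EI) = 6.167/EI.
Slope continuity at B: θ_0 = M_B·6.167/EI, so M_B = 1268/6.167 = 205.6 kip·ft (hogging).
Span BC, ΣM about C: R_B^{BC}·10 = 644.7 + 205.6, so R_B^{BC} = 85.02 kip and R_C = 201 − 85.02 = 116 kip.

R_C = 116 kip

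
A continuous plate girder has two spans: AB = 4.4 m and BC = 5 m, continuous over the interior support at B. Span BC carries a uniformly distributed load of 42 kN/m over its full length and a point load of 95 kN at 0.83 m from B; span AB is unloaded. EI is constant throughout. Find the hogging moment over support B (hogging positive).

Insert a hinge at B; M_B is the redundant, and each span becomes simply supported.
Discontinuity in slope at B on the released structure — sum the simple-span end rotations:
  span BC: UDL 42: wL³/(24EI) = 218.8/EI
  span BC: point load 95 at a = 0.83: Pab(L + b)/(6LEI) = 100.5/EI
  relative rotation θ_0 = (0 + 319.3)/EI = 319.3/EI
A unit hogging moment at B produces rotation L₁/(3EI) + L₂/(3EI) = 3.133/EI.
Compatibility: M_B·(L₁+L₂)/(3EI) = θ_0, giving M_B = 101.9 kN·m (hogging).

M_B = 101.9 kN·m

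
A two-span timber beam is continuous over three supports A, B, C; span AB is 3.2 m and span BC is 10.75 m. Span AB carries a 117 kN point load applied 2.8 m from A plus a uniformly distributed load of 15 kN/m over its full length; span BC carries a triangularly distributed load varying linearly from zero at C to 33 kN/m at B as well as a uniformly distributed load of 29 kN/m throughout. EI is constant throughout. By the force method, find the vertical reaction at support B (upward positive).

Release continuity at B by inserting a hinge; the redundant is the internal moment M_B. The primary structure is two simply-supported spans AB and BC.
Rotations at B on the released spans (each span's end-slope, ×1/EI):
  span AB: point load 117 at a = 2.8: Pab(L + a)/(6LEI) = 40.95/EI
  span AB: UDL 15: wL³/(24EI) = 20.48/EI
  span BC: triangular load, peak 33: w₀L³/(45EI) = 911/EI
  span BC: UDL 29: wL³/(24EI) = 1501/EI
  relative rotation θ_0 = (61.43 + 2412)/EI = 2474/EI
A unit hogging moment at B produces rotation L₁/(3EI) + L₂/(3EI) = 4.65/EI.
Slope continuity at B: θ_0 = M_B·4.65/EI, so M_B = 2474/4.65 = 531.9 kN·m (hogging).
Span AB, ΣM about A with M_B applied at B: R_B^{AB}·3.2 = 404.4 + 531.9, so R_B^{AB} = 292.6 kN and R_A = 165 − 292.6 = -127.6 kN.
Span BC, ΣM about C: R_B^{BC}·10.75 = 2947 + 531.9, so R_B^{BC} = 323.6 kN and R_C = 489.1 − 323.6 = 165.5 kN.
R_B = 292.6 + 323.6 = 616.2 kN.

R_B = 616.2 kN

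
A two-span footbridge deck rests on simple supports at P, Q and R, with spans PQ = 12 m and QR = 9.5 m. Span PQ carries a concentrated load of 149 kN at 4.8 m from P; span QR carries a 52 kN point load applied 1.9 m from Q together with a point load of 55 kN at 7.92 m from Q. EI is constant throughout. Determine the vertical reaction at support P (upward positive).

R_P = 71.25 kN

Release continuity at Q by inserting a hinge; the redundant is the internal moment M_Q. The primary structure is two simply-supported spans PQ and QR.
Discontinuity in slope at Q on the released structure — sum the simple-span end rotations:
  span PQ: point load 149 at a = 4.8: Pab(L + a)/(6LEI) = 1202/EI
  span QR: point load 52 at a = 1.9: Pab(L + b)/(6LEI) = 225.3/EI
  span QR: point load 55 at a = 7.92: Pab(L + b)/(6LEI) = 133.8/EI
  relative rotation θ_0 = (1202 + 359)/EI = 1561/EI
A unit hogging moment at Q produces rotation L₁/(3EI) + L₂/(3EI) = 7.167/EI.
Slope continuity at Q: θ_0 = M_Q·7.167/EI, so M_Q = 1561/7.167 = 217.8 kN·m (hogging).
Span PQ, ΣM about P with M_Q applied at Q: R_Q^{PQ}·12 = 715.2 + 217.8, so R_Q^{PQ} = 77.75 kN and R_P = 149 − 77.75 = 71.25 kN.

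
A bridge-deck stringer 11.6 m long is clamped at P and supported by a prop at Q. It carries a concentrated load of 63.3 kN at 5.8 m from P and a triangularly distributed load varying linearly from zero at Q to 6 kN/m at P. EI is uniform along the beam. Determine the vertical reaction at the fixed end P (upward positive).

R_P = 71.36 kN

Take the reaction at Q as the redundant and release it; the primary structure is a cantilever fixed at P.
Deflection at Q on the released cantilever, summing each load's contribution:
  point load 63.3 at a = 5.8: Pa²(3L − a)/(6EI) = 10292/EI
  triangular load, peak 6 at the fixed end: w₀L⁴/(30EI) = 3621/EI
  δ_0 = 13913/EI
Flexibility coefficient — unit upward force at Q: δ_{QQ} = L³/(3EI) = 520.3/EI.
The prop prevents deflection at Q: R_Q = δ_0/δ_{QQ} = 13913/520.3 = 26.74 kN.
Vertical equilibrium: R_P = ΣP − R_Q = 98.1 − 26.74 = 71.36 kN.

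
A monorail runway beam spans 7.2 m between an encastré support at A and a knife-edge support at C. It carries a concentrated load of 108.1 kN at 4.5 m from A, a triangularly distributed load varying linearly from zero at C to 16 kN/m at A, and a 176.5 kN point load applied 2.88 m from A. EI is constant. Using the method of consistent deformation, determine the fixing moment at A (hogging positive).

Take the reaction at C as the redundant and release it; the primary structure is a cantilever fixed at A.
Downward deflection at the released point C due to the loads:
  point load 108.1 at a = 4.5: Pa²(3L − a)/(6EI) = 6239/EI
  triangular load, peak 16 at the fixed end: w₀L⁴/(30EI) = 1433/EI
  point load 176.5 at a = 2.88: Pa²(3L − a)/(6EI) = 4568/EI
  δ_0 = 12240/EI
Tip deflection under a unit load at C: L³/(3EI) = 124.4/EI.
Compatibility at C: δ_0 − R_C·δ_{CC} = 0, so R_C = 12240/124.4 = 98.38 kN.
Moment equilibrium about A: M_A = Σ(load moments about A) − R_C·L = 1133 − 98.38×7.2 = 424.7 kN·m.

M_A = 424.7 kN·m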